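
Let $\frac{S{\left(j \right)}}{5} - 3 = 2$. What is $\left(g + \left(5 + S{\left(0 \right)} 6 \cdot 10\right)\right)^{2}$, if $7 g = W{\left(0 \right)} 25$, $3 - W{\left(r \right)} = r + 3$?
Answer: $2265025$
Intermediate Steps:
$S{\left(j \right)} = 25$ ($S{\left(j \right)} = 15 + 5 \cdot 2 = 15 + 10 = 25$)
$W{\left(r \right)} = - r$ ($W{\left(r \right)} = 3 - \left(r + 3\right) = 3 - \left(3 + r\right) = - r$)
$g = 0$ ($g = \frac{\left(-1\right) 0 \cdot 25}{7} = \frac{0 \cdot 25}{7} = \frac{1}{7} \cdot 0 = 0$)
$\left(g + \left(5 + S{\left(0 \right)} 6 \cdot 10\right)\right)^{2} = \left(0 + \left(5 + 25 \cdot 6 \cdot 10\right)\right)^{2} = \left(0 + \left(5 + 150 \cdot 10\right)\right)^{2} = \left(0 + \left(5 + 1500\right)\right)^{2} = \left(0 + 1505\right)^{2} = 1505^{2} = 2265025$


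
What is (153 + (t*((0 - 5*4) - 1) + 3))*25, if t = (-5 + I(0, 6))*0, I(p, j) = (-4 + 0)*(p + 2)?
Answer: 3900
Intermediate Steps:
I(p, j) = -8 - 4*p (I(p, j) = -4*(2 + p) = -8 - 4*p)
t = 0 (t = (-5 + (-8 - 4*0))*0 = (-5 + (-8 + 0))*0 = (-5 - 8)*0 = -13*0 = 0)
(153 + (t*((0 - 5*4) - 1) + 3))*25 = (153 + (0*((0 - 5*4) - 1) + 3))*25 = (153 + (0*((0 - 20) - 1) + 3))*25 = (153 + (0*(-20 - 1) + 3))*25 = (153 + (0*(-21) + 3))*25 = (153 + (0 + 3))*25 = (153 + 3)*25 = 156*25 = 3900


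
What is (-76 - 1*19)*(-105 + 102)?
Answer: 285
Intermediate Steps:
(-76 - 1*19)*(-105 + 102) = (-76 - 19)*(-3) = -95*(-3) = 285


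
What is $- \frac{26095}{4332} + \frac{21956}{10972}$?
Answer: $- \frac{47800237}{11882676} \approx -4.0227$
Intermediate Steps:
$- \frac{26095}{4332} + \frac{21956}{10972} = \left(-26095\right) \frac{1}{4332} + 21956 \cdot \frac{1}{10972} = - \frac{26095}{4332} + \frac{5489}{2743} = - \frac{47800237}{11882676}$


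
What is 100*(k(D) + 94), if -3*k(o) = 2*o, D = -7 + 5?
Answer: 28600/3 ≈ 9533.3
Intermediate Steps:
D = -2
k(o) = -2*o/3
100*(k(D) + 94) = 100*(-2/3*(-2) + 94) = 100*(4/3 + 94) = 100*(286/3) = 28600/3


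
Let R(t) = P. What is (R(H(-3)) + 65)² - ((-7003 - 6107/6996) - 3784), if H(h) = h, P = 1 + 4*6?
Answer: 132139559/6996 ≈ 18888.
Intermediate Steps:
P = 25 (P = 1 + 24 = 25)
R(t) = 25
(R(H(-3)) + 65)² - ((-7003 - 6107/6996) - 3784) = (25 + 65)² - ((-7003 - 6107/6996) - 3784) = 90² - ((-7003 - 6107*1/6996) - 3784) = 8100 - ((-7003 - 6107/6996) - 3784) = 8100 - (-48999095/6996 - 3784) = 8100 - 1*(-75471959/6996) = 8100 + 75471959/6996 = 132139559/6996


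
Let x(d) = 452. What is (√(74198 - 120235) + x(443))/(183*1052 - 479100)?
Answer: -113/71646 - I*√46037/286584 ≈ -0.0015772 - 0.00074869*I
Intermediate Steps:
(√(74198 - 120235) + x(443))/(183*1052 - 479100) = (√(74198 - 120235) + 452)/(183*1052 - 479100) = (√(-46037) + 452)/(192516 - 479100) = (I*√46037 + 452)/(-286584) = (452 + I*√46037)*(-1/286584) = -113/71646 - I*√46037/286584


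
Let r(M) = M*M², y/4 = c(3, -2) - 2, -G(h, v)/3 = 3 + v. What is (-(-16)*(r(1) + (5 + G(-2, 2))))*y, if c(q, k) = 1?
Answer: 576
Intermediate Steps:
G(h, v) = -9 - 3*v (G(h, v) = -3*(3 + v) = -9 - 3*v)
y = -4 (y = 4*(1 - 2) = 4*(-1) = -4)
r(M) = M³
(-(-16)*(r(1) + (5 + G(-2, 2))))*y = -(-16)*(1³ + (5 + (-9 - 3*2)))*(-4) = -(-16)*(1 + (5 + (-9 - 6)))*(-4) = -(-16)*(1 + (5 - 15))*(-4) = -(-16)*(1 - 10)*(-4) = -(-16)*(-9)*(-4) = -4*36*(-4) = -144*(-4) = 576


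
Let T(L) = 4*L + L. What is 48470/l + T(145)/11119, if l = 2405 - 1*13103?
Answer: -265590940/59475531 ≈ -4.4655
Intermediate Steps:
T(L) = 5*L
l = -10698 (l = 2405 - 13103 = -10698)
48470/l + T(145)/11119 = 48470/(-10698) + (5*145)/11119 = 48470*(-1/10698) + 725*(1/11119) = -24235/5349 + 725/11119 = -265590940/59475531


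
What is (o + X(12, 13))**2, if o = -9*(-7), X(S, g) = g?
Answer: 5776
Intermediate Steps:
o = 63
(o + X(12, 13))**2 = (63 + 13)**2 = 76**2 = 5776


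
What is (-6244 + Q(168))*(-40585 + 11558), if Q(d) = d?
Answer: 176368052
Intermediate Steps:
(-6244 + Q(168))*(-40585 + 11558) = (-6244 + 168)*(-40585 + 11558) = -6076*(-29027) = 176368052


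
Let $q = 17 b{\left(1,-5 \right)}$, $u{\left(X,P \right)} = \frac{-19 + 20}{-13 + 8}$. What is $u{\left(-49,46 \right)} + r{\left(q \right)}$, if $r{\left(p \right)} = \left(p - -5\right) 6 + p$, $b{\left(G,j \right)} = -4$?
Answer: $- \frac{2231}{5} \approx -446.2$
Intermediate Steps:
$u{\left(X,P \right)} = - \frac{1}{5}$ ($u{\left(X,P \right)} = 1 \frac{1}{-5} = 1 \left(- \frac{1}{5}\right) = - \frac{1}{5}$)
$q = -68$ ($q = 17 \left(-4\right) = -68$)
$r{\left(p \right)} = 30 + 7 p$ ($r{\left(p \right)} = \left(p + 5\right) 6 + p = \left(5 + p\right) 6 + p = \left(30 + 6 p\right) + p = 30 + 7 p$)
$u{\left(-49,46 \right)} + r{\left(q \right)} = - \frac{1}{5} + \left(30 + 7 \left(-68\right)\right) = - \frac{1}{5} + \left(30 - 476\right) = - \frac{1}{5} - 446 = - \frac{2231}{5}$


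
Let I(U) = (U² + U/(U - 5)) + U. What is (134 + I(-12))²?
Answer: 20557156/289 ≈ 71132.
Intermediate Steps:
I(U) = U + U² + U/(-5 + U) (I(U) = (U² + U/(-5 + U)) + U = U + U² + U/(-5 + U))
(134 + I(-12))² = (134 - 12*(-4 + (-12)² - 4*(-12))/(-5 - 12))² = (134 - 12*(-4 + 144 + 48)/(-17))² = (134 - 12*(-1/17)*188)² = (134 + 2256/17)² = (4534/17)² = 20557156/289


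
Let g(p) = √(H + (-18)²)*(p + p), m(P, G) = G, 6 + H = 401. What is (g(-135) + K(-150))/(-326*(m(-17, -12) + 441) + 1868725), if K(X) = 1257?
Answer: 1257/1728871 - 270*√719/1728871 ≈ -0.0034605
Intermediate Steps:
H = 395 (H = -6 + 401 = 395)
g(p) = 2*p*√719 (g(p) = √(395 + (-18)²)*(p + p) = √(395 + 324)*(2*p) = √719*(2*p) = 2*p*√719)
(g(-135) + K(-150))/(-326*(m(-17, -12) + 441) + 1868725) = (2*(-135)*√719 + 1257)/(-326*(-12 + 441) + 1868725) = (-270*√719 + 1257)/(-326*429 + 1868725) = (1257 - 270*√719)/(-139854 + 1868725) = (1257 - 270*√719)/1728871 = (1257 - 270*√719)*(1/1728871) = 1257/1728871 - 270*√719/1728871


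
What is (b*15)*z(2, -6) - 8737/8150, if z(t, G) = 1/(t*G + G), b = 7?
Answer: -84418/12225 ≈ -6.9054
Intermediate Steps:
z(t, G) = 1/(G + G*t) (z(t, G) = 1/(G*t + G) = 1/(G + G*t))
(b*15)*z(2, -6) - 8737/8150 = (7*15)*(1/((-6)*(1 + 2))) - 8737/8150 = 105*(-⅙/3) - 8737/8150 = 105*(-⅙*⅓) - 1*8737/8150 = 105*(-1/18) - 8737/8150 = -35/6 - 8737/8150 = -84418/12225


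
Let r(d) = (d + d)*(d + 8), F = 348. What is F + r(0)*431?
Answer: 348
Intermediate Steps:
r(d) = 2*d*(8 + d) (r(d) = (2*d)*(8 + d) = 2*d*(8 + d))
F + r(0)*431 = 348 + (2*0*(8 + 0))*431 = 348 + (2*0*8)*431 = 348 + 0*431 = 348 + 0 = 348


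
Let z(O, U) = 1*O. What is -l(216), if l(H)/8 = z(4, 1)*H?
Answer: -6912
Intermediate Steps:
z(O, U) = O
l(H) = 32*H (l(H) = 8*(4*H) = 32*H)
-l(216) = -32*216 = -1*6912 = -6912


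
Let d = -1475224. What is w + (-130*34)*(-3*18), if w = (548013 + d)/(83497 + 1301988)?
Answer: 330686632589/1385485 ≈ 2.3868e+5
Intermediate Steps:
w = -927211/1385485 (w = (548013 - 1475224)/(83497 + 1301988) = -927211/1385485 ≈ -0.66923)
w + (-130*34)*(-3*18) = -927211/1385485 + (-130*34)*(-3*18) = -927211/1385485 - 4420*(-54) = -927211/1385485 + 238680 = 330686632589/1385485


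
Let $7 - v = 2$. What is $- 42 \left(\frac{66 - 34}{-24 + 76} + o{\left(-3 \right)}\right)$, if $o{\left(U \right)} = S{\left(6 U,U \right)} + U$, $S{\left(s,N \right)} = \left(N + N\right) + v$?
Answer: $\frac{1848}{13} \approx 142.15$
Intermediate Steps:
$v = 5$ ($v = 7 - 2 = 5$)
$S{\left(s,N \right)} = 5 + 2 N$ ($S{\left(s,N \right)} = \left(N + N\right) + 5 = 2 N + 5 = 5 + 2 N$)
$o{\left(U \right)} = 5 + 3 U$ ($o{\left(U \right)} = \left(5 + 2 U\right) + U = 5 + 3 U$)
$- 42 \left(\frac{66 - 34}{-24 + 76} + o{\left(-3 \right)}\right) = - 42 \left(\frac{66 - 34}{-24 + 76} + \left(5 + 3 \left(-3\right)\right)\right) = - 42 \left(\frac{32}{52} + \left(5 - 9\right)\right) = - 42 \left(32 \cdot \frac{1}{52} - 4\right) = - 42 \left(\frac{8}{13} - 4\right) = \left(-42\right) \left(- \frac{44}{13}\right) = \frac{1848}{13}$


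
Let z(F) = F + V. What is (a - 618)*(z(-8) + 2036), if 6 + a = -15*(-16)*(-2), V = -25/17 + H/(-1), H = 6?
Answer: -37921296/17 ≈ -2.2307e+6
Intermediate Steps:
V = -127/17 (V = -25/17 + 6/(-1) = -25*1/17 + 6*(-1) = -25/17 - 6 = -127/17 ≈ -7.4706)
a = -486 (a = -6 - 15*(-16)*(-2) = -6 + 240*(-2) = -6 - 480 = -486)
z(F) = -127/17 + F (z(F) = F - 127/17 = -127/17 + F)
(a - 618)*(z(-8) + 2036) = (-486 - 618)*((-127/17 - 8) + 2036) = -1104*(-263/17 + 2036) = -1104*34349/17 = -37921296/17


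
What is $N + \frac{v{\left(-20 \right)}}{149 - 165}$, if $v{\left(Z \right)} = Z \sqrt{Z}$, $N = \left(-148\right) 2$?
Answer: $-296 + \frac{5 i \sqrt{5}}{2} \approx -296.0 + 5.5902 i$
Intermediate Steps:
$N = -296$
$v{\left(Z \right)} = Z^{\frac{3}{2}}$
$N + \frac{v{\left(-20 \right)}}{149 - 165} = -296 + \frac{\left(-20\right)^{\frac{3}{2}}}{149 - 165} = -296 + \frac{\left(-40\right) i \sqrt{5}}{149 + \left(-659 + 494\right)} = -296 + \frac{\left(-40\right) i \sqrt{5}}{149 - 165} = -296 + \frac{\left(-40\right) i \sqrt{5}}{-16} = -296 + - 40 i \sqrt{5} \left(- \frac{1}{16}\right) = -296 + \frac{5 i \sqrt{5}}{2}$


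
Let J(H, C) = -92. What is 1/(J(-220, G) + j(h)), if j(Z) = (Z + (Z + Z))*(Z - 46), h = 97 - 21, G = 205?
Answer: 1/6748 ≈ 0.00014819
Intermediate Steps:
h = 76
j(Z) = 3*Z*(-46 + Z) (j(Z) = (Z + 2*Z)*(-46 + Z) = (3*Z)*(-46 + Z) = 3*Z*(-46 + Z))
1/(J(-220, G) + j(h)) = 1/(-92 + 3*76*(-46 + 76)) = 1/(-92 + 3*76*30) = 1/(-92 + 6840) = 1/6748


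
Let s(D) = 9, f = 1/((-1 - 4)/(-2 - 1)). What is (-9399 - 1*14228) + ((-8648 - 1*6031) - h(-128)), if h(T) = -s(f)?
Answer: -38297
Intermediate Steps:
f = 3/5 (f = 1/(-5/(-3)) = 1/(-5*(-1/3)) = 1/(5/3) = 3/5 ≈ 0.60000)
h(T) = -9 (h(T) = -1*9 = -9)
(-9399 - 1*14228) + ((-8648 - 1*6031) - h(-128)) = (-9399 - 1*14228) + ((-8648 - 1*6031) - 1*(-9)) = (-9399 - 14228) + ((-8648 - 6031) + 9) = -23627 + (-14679 + 9) = -23627 - 14670 = -38297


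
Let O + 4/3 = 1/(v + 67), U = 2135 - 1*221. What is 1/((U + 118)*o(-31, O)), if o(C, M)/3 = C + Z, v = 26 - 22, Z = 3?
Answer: -1/170688 ≈ -5.8586e-6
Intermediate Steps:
v = 4
U = 1914 (U = 2135 - 221 = 1914)
O = -281/213 (O = -4/3 + 1/(4 + 67) = -4/3 + 1/71 = -281/213 ≈ -1.3192)
o(C, M) = 9 + 3*C (o(C, M) = 3*(C + 3) = 3*(3 + C) = 9 + 3*C)
1/((U + 118)*o(-31, O)) = 1/((1914 + 118)*(9 + 3*(-31))) = 1/(2032*(9 - 93)) = (1/2032)/(-84) = (1/2032)*(-1/84) = -1/170688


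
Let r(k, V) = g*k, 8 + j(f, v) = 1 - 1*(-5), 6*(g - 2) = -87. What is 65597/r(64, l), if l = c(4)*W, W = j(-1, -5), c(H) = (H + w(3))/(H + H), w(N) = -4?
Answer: -65597/800 ≈ -81.996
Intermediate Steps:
g = -25/2 (g = 2 + (⅙)*(-87) = 2 - 29/2 = -25/2 ≈ -12.500)
c(H) = (-4 + H)/(2*H) (c(H) = (H - 4)/(H + H) = (-4 + H)/((2*H)) = (-4 + H)*(1/(2*H)) = (-4 + H)/(2*H))
j(f, v) = -2 (j(f, v) = -8 + (1 - 1*(-5)) = -8 + (1 + 5) = -8 + 6 = -2)
W = -2
l = 0 (l = ((½)*(-4 + 4)/4)*(-2) = ((½)*(¼)*0)*(-2) = 0*(-2) = 0)
r(k, V) = -25*k/2
65597/r(64, l) = 65597/((-25/2*64)) = 65597/(-800) = 65597*(-1/800) = -65597/800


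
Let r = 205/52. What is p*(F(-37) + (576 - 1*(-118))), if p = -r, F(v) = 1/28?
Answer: -3983765/1456 ≈ -2736.1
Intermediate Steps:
F(v) = 1/28
r = 205/52 (r = 205*(1/52) = 205/52 ≈ 3.9423)
p = -205/52 (p = -1*205/52 = -205/52 ≈ -3.9423)
p*(F(-37) + (576 - 1*(-118))) = -205*(1/28 + (576 - 1*(-118)))/52 = -205*(1/28 + (576 + 118))/52 = -205*(1/28 + 694)/52 = -205/52*19433/28 = -3983765/1456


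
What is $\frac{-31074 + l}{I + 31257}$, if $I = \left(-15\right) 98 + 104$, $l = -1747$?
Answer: $- \frac{32821}{29891} \approx -1.098$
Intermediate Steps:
$I = -1366$ ($I = -1470 + 104 = -1366$)
$\frac{-31074 + l}{I + 31257} = \frac{-31074 - 1747}{-1366 + 31257} = - \frac{32821}{29891}$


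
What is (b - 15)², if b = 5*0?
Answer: 225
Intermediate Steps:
b = 0
(b - 15)² = (0 - 15)² = (-15)² = 225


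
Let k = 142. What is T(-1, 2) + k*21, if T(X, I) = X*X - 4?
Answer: 2979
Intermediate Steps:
T(X, I) = -4 + X**2 (T(X, I) = X**2 - 4 = -4 + X**2)
T(-1, 2) + k*21 = (-4 + (-1)**2) + 142*21 = (-4 + 1) + 2982 = -3 + 2982 = 2979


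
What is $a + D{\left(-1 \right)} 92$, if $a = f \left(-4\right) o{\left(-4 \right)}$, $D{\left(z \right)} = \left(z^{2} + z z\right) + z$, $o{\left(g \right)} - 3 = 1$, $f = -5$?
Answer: $172$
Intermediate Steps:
$o{\left(g \right)} = 4$ ($o{\left(g \right)} = 3 + 1 = 4$)
$D{\left(z \right)} = z + 2 z^{2}$ ($D{\left(z \right)} = \left(z^{2} + z^{2}\right) + z = 2 z^{2} + z = z + 2 z^{2}$)
$a = 80$ ($a = \left(-5\right) \left(-4\right) 4 = 20 \cdot 4 = 80$)
$a + D{\left(-1 \right)} 92 = 80 + - (1 + 2 \left(-1\right)) 92 = 80 + - (1 - 2) 92 = 80 + \left(-1\right) \left(-1\right) 92 = 80 + 1 \cdot 92 = 80 + 92 = 172$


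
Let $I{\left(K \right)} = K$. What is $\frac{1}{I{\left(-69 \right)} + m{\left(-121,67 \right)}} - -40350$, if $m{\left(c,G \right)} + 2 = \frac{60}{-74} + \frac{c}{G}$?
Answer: $\frac{7363711121}{182496} \approx 40350.0$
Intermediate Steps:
$m{\left(c,G \right)} = - \frac{104}{37} + \frac{c}{G}$ ($m{\left(c,G \right)} = -2 + \left(\frac{60}{-74} + \frac{c}{G}\right) = -2 + \left(60 \left(- \frac{1}{74}\right) + \frac{c}{G}\right) = -2 - \left(\frac{30}{37} - \frac{c}{G}\right) = - \frac{104}{37} + \frac{c}{G}$)
$\frac{1}{I{\left(-69 \right)} + m{\left(-121,67 \right)}} - -40350 = \frac{1}{-69 - \left(\frac{104}{37} + \frac{121}{67}\right)} - -40350 = \frac{1}{-69 - \frac{11445}{2479}} + 40350 = \frac{1}{- \frac{182496}{2479}} + 40350 = - \frac{2479}{182496} + 40350 = \frac{7363711121}{182496}$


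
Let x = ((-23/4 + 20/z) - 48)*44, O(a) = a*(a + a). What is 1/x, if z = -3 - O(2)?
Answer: -1/2445 ≈ -0.00040900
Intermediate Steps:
O(a) = 2*a² (O(a) = a*(2*a) = 2*a²)
z = -11 (z = -3 - 2*2² = -3 - 2*4 = -3 - 1*8 = -3 - 8 = -11)
x = -2445 (x = ((-23/4 + 20/(-11)) - 48)*44 = ((-23*¼ + 20*(-1/11)) - 48)*44 = ((-23/4 - 20/11) - 48)*44 = (-333/44 - 48)*44 = -2445/44*44 = -2445)
1/x = 1/(-2445) = -1/2445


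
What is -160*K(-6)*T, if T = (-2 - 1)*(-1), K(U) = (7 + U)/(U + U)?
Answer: 40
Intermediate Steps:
K(U) = (7 + U)/(2*U) (K(U) = (7 + U)/((2*U)) = (7 + U)*(1/(2*U)) = (7 + U)/(2*U))
T = 3 (T = -3*(-1) = 3)
-160*K(-6)*T = -160*(1/2)*(7 - 6)/(-6)*3 = -160*(1/2)*(-1/6)*1*3 = -(-40)*3/3 = -160*(-1/4) = 40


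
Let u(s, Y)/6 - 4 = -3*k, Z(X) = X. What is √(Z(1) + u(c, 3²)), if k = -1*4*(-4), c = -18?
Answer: I*√263 ≈ 16.217*I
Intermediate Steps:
k = 16 (k = -4*(-4) = 16)
u(s, Y) = -264 (u(s, Y) = 24 + 6*(-3*16) = 24 + 6*(-48) = 24 - 288 = -264)
√(Z(1) + u(c, 3²)) = √(1 - 264) = √(-263) = I*√263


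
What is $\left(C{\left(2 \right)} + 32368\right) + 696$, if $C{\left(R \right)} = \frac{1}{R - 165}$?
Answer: $\frac{5389431}{163} \approx 33064.0$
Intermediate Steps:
$C{\left(R \right)} = \frac{1}{-165 + R}$
$\left(C{\left(2 \right)} + 32368\right) + 696 = \left(\frac{1}{-165 + 2} + 32368\right) + 696 = \left(\frac{1}{-163} + 32368\right) + 696 = \left(- \frac{1}{163} + 32368\right) + 696 = \frac{5275983}{163} + 696 = \frac{5389431}{163}$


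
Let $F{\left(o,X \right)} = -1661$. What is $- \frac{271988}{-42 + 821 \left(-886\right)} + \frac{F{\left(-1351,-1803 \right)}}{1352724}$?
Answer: $\frac{45839550523}{123004546044} \approx 0.37267$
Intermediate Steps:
$- \frac{271988}{-42 + 821 \left(-886\right)} + \frac{F{\left(-1351,-1803 \right)}}{1352724} = - \frac{271988}{-42 + 821 \left(-886\right)} - \frac{1661}{1352724} = - \frac{271988}{-42 - 727406} - \frac{1661}{1352724} = - \frac{271988}{-727448} - \frac{1661}{1352724} = \left(-271988\right) \left(- \frac{1}{727448}\right) - \frac{1661}{1352724} = \frac{67997}{181862} - \frac{1661}{1352724} = \frac{45839550523}{123004546044}$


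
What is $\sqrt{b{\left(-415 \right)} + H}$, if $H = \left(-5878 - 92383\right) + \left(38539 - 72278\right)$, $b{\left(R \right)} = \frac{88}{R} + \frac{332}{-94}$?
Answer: $\frac{i \sqrt{50220167672130}}{19505} \approx 363.32 i$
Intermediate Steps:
$b{\left(R \right)} = - \frac{166}{47} + \frac{88}{R}$ ($b{\left(R \right)} = \frac{88}{R} + 332 \left(- \frac{1}{94}\right) = \frac{88}{R} - \frac{166}{47} = - \frac{166}{47} + \frac{88}{R}$)
$H = -132000$ ($H = -98261 + \left(38539 - 72278\right) = -98261 - 33739 = -132000$)
$\sqrt{b{\left(-415 \right)} + H} = \sqrt{\left(- \frac{166}{47} + \frac{88}{-415}\right) - 132000} = \sqrt{\left(- \frac{166}{47} + 88 \left(- \frac{1}{415}\right)\right) - 132000} = \sqrt{\left(- \frac{166}{47} - \frac{88}{415}\right) - 132000} = \sqrt{- \frac{73026}{19505} - 132000} = \sqrt{- \frac{2574733026}{19505}} = \frac{i \sqrt{50220167672130}}{19505}$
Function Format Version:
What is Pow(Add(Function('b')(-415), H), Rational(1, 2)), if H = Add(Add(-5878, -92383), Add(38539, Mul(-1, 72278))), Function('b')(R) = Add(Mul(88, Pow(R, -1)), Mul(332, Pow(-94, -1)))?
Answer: Mul(Rational(1, 19505), I, Pow(50220167672130, Rational(1, 2))) ≈ Mul(363.32, I)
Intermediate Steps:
Function('b')(R) = Add(Rational(-166, 47), Mul(88, Pow(R, -1))) (Function('b')(R) = Add(Mul(88, Pow(R, -1)), Mul(332, Rational(-1, 94))) = Add(Mul(88, Pow(R, -1)), Rational(-166, 47)) = Add(Rational(-166, 47), Mul(88, Pow(R, -1))))
H = -132000 (H = Add(-98261, Add(38539, -72278)) = Add(-98261, -33739) = -132000)
Pow(Add(Function('b')(-415), H), Rational(1, 2)) = Pow(Add(Add(Rational(-166, 47), Mul(88, Pow(-415, -1))), -132000), Rational(1, 2)) = Pow(Add(Add(Rational(-166, 47), Mul(88, Rational(-1, 415))), -132000), Rational(1, 2)) = Pow(Add(Add(Rational(-166, 47), Rational(-88, 415)), -132000), Rational(1, 2)) = Pow(Add(Rational(-73026, 19505), -132000), Rational(1, 2)) = Pow(Rational(-2574733026, 19505), Rational(1, 2)) = Mul(Rational(1, 19505), I, Pow(50220167672130, Rational(1, 2)))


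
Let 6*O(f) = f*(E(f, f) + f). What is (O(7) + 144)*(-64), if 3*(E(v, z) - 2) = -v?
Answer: -87424/9 ≈ -9713.8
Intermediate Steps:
E(v, z) = 2 - v/3 (E(v, z) = 2 + (-v)/3 = 2 - v/3)
O(f) = f*(2 + 2*f/3)/6 (O(f) = (f*((2 - f/3) + f))/6 = (f*(2 + 2*f/3))/6 = f*(2 + 2*f/3)/6)
(O(7) + 144)*(-64) = ((1/9)*7*(3 + 7) + 144)*(-64) = ((1/9)*7*10 + 144)*(-64) = (70/9 + 144)*(-64) = (1366/9)*(-64) = -87424/9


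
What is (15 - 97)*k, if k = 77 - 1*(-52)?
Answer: -10578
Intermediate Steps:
k = 129 (k = 77 + 52 = 129)
(15 - 97)*k = (15 - 97)*129 = -82*129 = -10578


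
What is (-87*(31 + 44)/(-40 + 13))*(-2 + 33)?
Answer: 22475/3 ≈ 7491.7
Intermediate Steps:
(-87*(31 + 44)/(-40 + 13))*(-2 + 33) = -6525/(-27)*31 = -6525*(-1)/27*31 = -87*(-25/9)*31 = (725/3)*31 = 22475/3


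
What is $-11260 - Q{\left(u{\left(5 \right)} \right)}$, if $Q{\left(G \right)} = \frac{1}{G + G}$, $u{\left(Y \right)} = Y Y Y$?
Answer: $- \frac{2815001}{250} \approx -11260.0$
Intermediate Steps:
$u{\left(Y \right)} = Y^{3}$ ($u{\left(Y \right)} = Y^{2} Y = Y^{3}$)
$Q{\left(G \right)} = \frac{1}{2 G}$
$-11260 - Q{\left(u{\left(5 \right)} \right)} = -11260 - \frac{1}{2 \cdot 5^{3}} = -11260 - \frac{1}{2 \cdot 125} = -11260 - \frac{1}{2} \cdot \frac{1}{125} = -11260 - \frac{1}{250} = - \frac{2815001}{250}$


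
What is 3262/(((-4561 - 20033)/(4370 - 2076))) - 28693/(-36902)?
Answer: -137716511807/453783894 ≈ -303.48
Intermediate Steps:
3262/(((-4561 - 20033)/(4370 - 2076))) - 28693/(-36902) = 3262/((-24594/2294)) - 28693*(-1/36902) = 3262/((-24594*1/2294)) + 28693/36902 = 3262/(-12297/1147) + 28693/36902 = 3262*(-1147/12297) + 28693/36902 = -3741514/12297 + 28693/36902 = -137716511807/453783894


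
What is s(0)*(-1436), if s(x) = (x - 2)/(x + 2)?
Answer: 1436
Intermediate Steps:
s(x) = (-2 + x)/(2 + x)
s(0)*(-1436) = ((-2 + 0)/(2 + 0))*(-1436) = (-2/2)*(-1436) = ((½)*(-2))*(-1436) = -1*(-1436) = 1436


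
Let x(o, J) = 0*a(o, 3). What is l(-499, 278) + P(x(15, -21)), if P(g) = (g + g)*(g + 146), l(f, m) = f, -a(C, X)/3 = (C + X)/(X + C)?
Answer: -499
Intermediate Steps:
a(C, X) = -3 (a(C, X) = -3*(C + X)/(X + C) = -3*(C + X)/(C + X) = -3*1 = -3)
x(o, J) = 0 (x(o, J) = 0*(-3) = 0)
P(g) = 2*g*(146 + g) (P(g) = (2*g)*(146 + g) = 2*g*(146 + g))
l(-499, 278) + P(x(15, -21)) = -499 + 2*0*(146 + 0) = -499 + 2*0*146 = -499 + 0 = -499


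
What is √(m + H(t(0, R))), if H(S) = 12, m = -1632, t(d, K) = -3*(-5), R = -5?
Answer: 18*I*√5 ≈ 40.249*I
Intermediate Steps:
t(d, K) = 15
√(m + H(t(0, R))) = √(-1632 + 12) = √(-1620) = 18*I*√5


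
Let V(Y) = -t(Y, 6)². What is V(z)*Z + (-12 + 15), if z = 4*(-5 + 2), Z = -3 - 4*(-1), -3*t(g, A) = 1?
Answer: 26/9 ≈ 2.8889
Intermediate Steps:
t(g, A) = -⅓ (t(g, A) = -⅓*1 = -⅓)
Z = 1 (Z = -3 + 4 = 1)
z = -12 (z = 4*(-3) = -12)
V(Y) = -⅑ (V(Y) = -(-⅓)² = -1*⅑ = -⅑)
V(z)*Z + (-12 + 15) = -⅑*1 + (-12 + 15) = -⅑ + 3 = 26/9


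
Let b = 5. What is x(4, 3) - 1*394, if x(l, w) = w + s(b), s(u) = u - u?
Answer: -391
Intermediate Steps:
s(u) = 0
x(l, w) = w (x(l, w) = w + 0 = w)
x(4, 3) - 1*394 = 3 - 1*394 = 3 - 394 = -391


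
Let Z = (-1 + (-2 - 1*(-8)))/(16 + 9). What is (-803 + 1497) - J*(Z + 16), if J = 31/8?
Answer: 25249/40 ≈ 631.22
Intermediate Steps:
Z = ⅕ (Z = (-1 + (-2 + 8))/25 = (-1 + 6)*(1/25) = 5*(1/25) = ⅕ ≈ 0.20000)
J = 31/8 (J = 31*(⅛) = 31/8 ≈ 3.8750)
(-803 + 1497) - J*(Z + 16) = (-803 + 1497) - 31*(⅕ + 16)/8 = 694 - 31*81/(8*5) = 694 - 1*2511/40 = 694 - 2511/40 = 25249/40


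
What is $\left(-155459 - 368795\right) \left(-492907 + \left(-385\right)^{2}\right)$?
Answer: $180700917228$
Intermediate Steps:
$\left(-155459 - 368795\right) \left(-492907 + \left(-385\right)^{2}\right) = - 524254 \left(-492907 + 148225\right) = \left(-524254\right) \left(-344682\right) = 180700917228$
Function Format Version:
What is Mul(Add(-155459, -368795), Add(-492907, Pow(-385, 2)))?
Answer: 180700917228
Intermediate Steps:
Mul(Add(-155459, -368795), Add(-492907, Pow(-385, 2))) = Mul(-524254, Add(-492907, 148225)) = Mul(-524254, -344682) = 180700917228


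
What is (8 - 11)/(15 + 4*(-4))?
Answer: 3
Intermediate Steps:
(8 - 11)/(15 + 4*(-4)) = -3/(15 - 16) = -3/(-1) = -1*(-3) = 3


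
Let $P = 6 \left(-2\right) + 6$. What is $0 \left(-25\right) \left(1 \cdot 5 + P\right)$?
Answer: $0$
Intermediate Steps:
$P = -6$ ($P = -12 + 6 = -6$)
$0 \left(-25\right) \left(1 \cdot 5 + P\right) = 0 \left(-25\right) \left(1 \cdot 5 - 6\right) = 0 \left(5 - 6\right) = 0 \left(-1\right) = 0$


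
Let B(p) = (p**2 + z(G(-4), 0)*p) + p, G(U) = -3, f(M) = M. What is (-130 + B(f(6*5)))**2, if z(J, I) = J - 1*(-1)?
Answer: 547600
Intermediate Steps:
z(J, I) = 1 + J (z(J, I) = J + 1 = 1 + J)
B(p) = p**2 - p (B(p) = (p**2 + (1 - 3)*p) + p = (p**2 - 2*p) + p = p**2 - p)
(-130 + B(f(6*5)))**2 = (-130 + (6*5)*(-1 + 6*5))**2 = (-130 + 30*(-1 + 30))**2 = (-130 + 30*29)**2 = (-130 + 870)**2 = 740**2 = 547600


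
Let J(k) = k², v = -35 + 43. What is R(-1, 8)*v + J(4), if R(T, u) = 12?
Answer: 112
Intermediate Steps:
v = 8
R(-1, 8)*v + J(4) = 12*8 + 4² = 96 + 16 = 112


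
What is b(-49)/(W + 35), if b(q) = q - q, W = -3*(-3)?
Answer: 0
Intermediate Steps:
W = 9
b(q) = 0
b(-49)/(W + 35) = 0/(9 + 35) = 0/44 = 0*(1/44) = 0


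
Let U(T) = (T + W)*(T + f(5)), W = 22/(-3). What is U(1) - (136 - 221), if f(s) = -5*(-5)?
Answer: -239/3 ≈ -79.667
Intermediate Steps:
W = -22/3 (W = 22*(-⅓) = -22/3 ≈ -7.3333)
f(s) = 25
U(T) = (25 + T)*(-22/3 + T) (U(T) = (T - 22/3)*(T + 25) = (-22/3 + T)*(25 + T) = (25 + T)*(-22/3 + T))
U(1) - (136 - 221) = (-550/3 + 1² + (53/3)*1) - (136 - 221) = (-550/3 + 1 + 53/3) - 1*(-85) = -494/3 + 85 = -239/3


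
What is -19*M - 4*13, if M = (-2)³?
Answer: 100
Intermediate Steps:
M = -8
-19*M - 4*13 = -19*(-8) - 4*13 = 152 - 52 = 100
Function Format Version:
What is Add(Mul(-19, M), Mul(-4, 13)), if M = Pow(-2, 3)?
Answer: 100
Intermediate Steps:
M = -8
Add(Mul(-19, M), Mul(-4, 13)) = Add(Mul(-19, -8), Mul(-4, 13)) = Add(152, -52) = 100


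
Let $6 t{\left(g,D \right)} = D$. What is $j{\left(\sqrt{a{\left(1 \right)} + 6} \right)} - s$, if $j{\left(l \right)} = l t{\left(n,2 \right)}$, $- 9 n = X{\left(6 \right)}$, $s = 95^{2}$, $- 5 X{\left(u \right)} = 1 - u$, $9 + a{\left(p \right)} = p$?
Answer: $-9025 + \frac{i \sqrt{2}}{3} \approx -9025.0 + 0.4714 i$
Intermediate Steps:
$a{\left(p \right)} = -9 + p$
$X{\left(u \right)} = - \frac{1}{5} + \frac{u}{5}$ ($X{\left(u \right)} = - \frac{1 - u}{5} = - \frac{1}{5} + \frac{u}{5}$)
$s = 9025$
$n = - \frac{1}{9}$ ($n = - \frac{- \frac{1}{5} + \frac{1}{5} \cdot 6}{9} = - \frac{- \frac{1}{5} + \frac{6}{5}}{9} = \left(- \frac{1}{9}\right) 1 = - \frac{1}{9} \approx -0.11111$)
$t{\left(g,D \right)} = \frac{D}{6}$
$j{\left(l \right)} = \frac{l}{3}$ ($j{\left(l \right)} = l \frac{1}{6} \cdot 2 = l \frac{1}{3} = \frac{l}{3}$)
$j{\left(\sqrt{a{\left(1 \right)} + 6} \right)} - s = \frac{\sqrt{\left(-9 + 1\right) + 6}}{3} - 9025 = \frac{\sqrt{-8 + 6}}{3} - 9025 = \frac{\sqrt{-2}}{3} - 9025 = \frac{i \sqrt{2}}{3} - 9025 = -9025 + \frac{i \sqrt{2}}{3}$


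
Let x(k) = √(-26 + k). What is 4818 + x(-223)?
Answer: 4818 + I*√249 ≈ 4818.0 + 15.78*I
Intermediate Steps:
4818 + x(-223) = 4818 + √(-26 - 223) = 4818 + √(-249) = 4818 + I*√249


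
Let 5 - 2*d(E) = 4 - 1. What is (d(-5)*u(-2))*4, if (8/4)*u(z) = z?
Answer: -4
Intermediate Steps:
u(z) = z/2
d(E) = 1 (d(E) = 5/2 - (4 - 1)/2 = 5/2 - ½*3 = 5/2 - 3/2 = 1)
(d(-5)*u(-2))*4 = (1*((½)*(-2)))*4 = (1*(-1))*4 = -1*4 = -4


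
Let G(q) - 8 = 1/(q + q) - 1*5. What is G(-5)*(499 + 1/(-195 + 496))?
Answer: 435580/301 ≈ 1447.1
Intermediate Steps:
G(q) = 3 + 1/(2*q) (G(q) = 8 + (1/(q + q) - 1*5) = 8 + (1/(2*q) - 5) = 8 + (-5 + 1/(2*q)) = 3 + 1/(2*q))
G(-5)*(499 + 1/(-195 + 496)) = (3 + (½)/(-5))*(499 + 1/(-195 + 496)) = (3 + (½)*(-⅕))*(499 + 1/301) = (3 - ⅒)*(499 + 1/301) = (29/10)*(150200/301) = 435580/301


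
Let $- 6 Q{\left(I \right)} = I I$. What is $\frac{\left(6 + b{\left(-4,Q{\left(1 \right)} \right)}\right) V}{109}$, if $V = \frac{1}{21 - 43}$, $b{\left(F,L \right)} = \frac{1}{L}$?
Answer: $0$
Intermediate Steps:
$Q{\left(I \right)} = - \frac{I^{2}}{6}$ ($Q{\left(I \right)} = - \frac{I I}{6} = - \frac{I^{2}}{6}$)
$V = - \frac{1}{22}$ ($V = \frac{1}{-22} = - \frac{1}{22} \approx -0.045455$)
$\frac{\left(6 + b{\left(-4,Q{\left(1 \right)} \right)}\right) V}{109} = \frac{\left(6 + \frac{1}{\left(- \frac{1}{6}\right) 1^{2}}\right) \left(- \frac{1}{22}\right)}{109} = \left(6 + \frac{1}{\left(- \frac{1}{6}\right) 1}\right) \left(- \frac{1}{22}\right) \frac{1}{109} = \left(6 + \frac{1}{- \frac{1}{6}}\right) \left(- \frac{1}{22}\right) \frac{1}{109} = \left(6 - 6\right) \left(- \frac{1}{22}\right) \frac{1}{109} = 0 \left(- \frac{1}{22}\right) \frac{1}{109} = 0 \cdot \frac{1}{109} = 0$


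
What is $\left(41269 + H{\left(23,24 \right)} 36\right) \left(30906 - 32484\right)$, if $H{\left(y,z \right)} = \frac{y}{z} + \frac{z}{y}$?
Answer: $- \frac{1500432621}{23} \approx -6.5236 \cdot 10^{7}$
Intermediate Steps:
$\left(41269 + H{\left(23,24 \right)} 36\right) \left(30906 - 32484\right) = \left(41269 + \left(\frac{23}{24} + \frac{24}{23}\right) 36\right) \left(30906 - 32484\right) = \left(41269 + \left(23 \cdot \frac{1}{24} + 24 \cdot \frac{1}{23}\right) 36\right) \left(-1578\right) = \left(41269 + \left(\frac{23}{24} + \frac{24}{23}\right) 36\right) \left(-1578\right) = \left(41269 + \frac{1105}{552} \cdot 36\right) \left(-1578\right) = \left(41269 + \frac{3315}{46}\right) \left(-1578\right) = \frac{1901689}{46} \left(-1578\right) = - \frac{1500432621}{23}$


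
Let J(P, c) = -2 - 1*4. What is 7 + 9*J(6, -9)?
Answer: -47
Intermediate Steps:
J(P, c) = -6 (J(P, c) = -2 - 4 = -6)
7 + 9*J(6, -9) = 7 + 9*(-6) = 7 - 54 = -47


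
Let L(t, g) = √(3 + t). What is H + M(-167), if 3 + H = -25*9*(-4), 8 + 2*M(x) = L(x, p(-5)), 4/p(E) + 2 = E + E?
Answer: 893 + I*√41 ≈ 893.0 + 6.4031*I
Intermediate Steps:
p(E) = 4/(-2 + 2*E) (p(E) = 4/(-2 + (E + E)) = 4/(-2 + 2*E))
M(x) = -4 + √(3 + x)/2
H = 897 (H = -3 - 25*9*(-4) = -3 - 225*(-4) = -3 + 900 = 897)
H + M(-167) = 897 + (-4 + √(3 - 167)/2) = 897 + (-4 + √(-164)/2) = 897 + (-4 + (2*I*√41)/2) = 897 + (-4 + I*√41) = 893 + I*√41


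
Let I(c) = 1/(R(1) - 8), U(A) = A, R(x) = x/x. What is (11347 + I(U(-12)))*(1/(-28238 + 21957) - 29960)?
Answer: -14946662628708/43967 ≈ -3.3995e+8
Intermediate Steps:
R(x) = 1
I(c) = -1/7 (I(c) = 1/(1 - 8) = 1/(-7) = -1/7)
(11347 + I(U(-12)))*(1/(-28238 + 21957) - 29960) = (11347 - 1/7)*(1/(-28238 + 21957) - 29960) = 79428*(1/(-6281) - 29960)/7 = 79428*(-1/6281 - 29960)/7 = (79428/7)*(-188178761/6281) = -14946662628708/43967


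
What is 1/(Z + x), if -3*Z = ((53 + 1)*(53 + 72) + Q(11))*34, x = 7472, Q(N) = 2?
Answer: -3/207152 ≈ -1.4482e-5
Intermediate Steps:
Z = -229568/3 (Z = -((53 + 1)*(53 + 72) + 2)*34/3 = -(54*125 + 2)*34/3 = -(6750 + 2)*34/3 = -6752*34/3 = -1/3*229568 = -229568/3 ≈ -76523.)
1/(Z + x) = 1/(-229568/3 + 7472) = 1/(-207152/3) = -3/207152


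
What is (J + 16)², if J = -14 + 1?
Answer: 9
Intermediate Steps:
J = -13
(J + 16)² = (-13 + 16)² = 3² = 9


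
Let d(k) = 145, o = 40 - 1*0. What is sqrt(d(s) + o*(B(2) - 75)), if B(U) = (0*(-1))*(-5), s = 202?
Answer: I*sqrt(2855) ≈ 53.432*I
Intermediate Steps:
o = 40 (o = 40 + 0 = 40)
B(U) = 0 (B(U) = 0*(-5) = 0)
sqrt(d(s) + o*(B(2) - 75)) = sqrt(145 + 40*(0 - 75)) = sqrt(145 + 40*(-75)) = sqrt(145 - 3000) = sqrt(-2855) = I*sqrt(2855)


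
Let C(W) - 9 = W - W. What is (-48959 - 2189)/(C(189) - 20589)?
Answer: 12787/5145 ≈ 2.4853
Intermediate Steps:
C(W) = 9 (C(W) = 9 + (W - W) = 9 + 0 = 9)
(-48959 - 2189)/(C(189) - 20589) = (-48959 - 2189)/(9 - 20589) = -51148/(-20580) = -51148*(-1/20580) = 12787/5145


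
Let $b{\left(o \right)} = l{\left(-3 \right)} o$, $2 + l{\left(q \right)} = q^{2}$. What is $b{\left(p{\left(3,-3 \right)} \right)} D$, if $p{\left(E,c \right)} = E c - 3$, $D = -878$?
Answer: $73752$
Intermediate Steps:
$p{\left(E,c \right)} = -3 + E c$
$l{\left(q \right)} = -2 + q^{2}$
$b{\left(o \right)} = 7 o$ ($b{\left(o \right)} = \left(-2 + \left(-3\right)^{2}\right) o = \left(-2 + 9\right) o = 7 o$)
$b{\left(p{\left(3,-3 \right)} \right)} D = 7 \left(-3 + 3 \left(-3\right)\right) \left(-878\right) = 7 \left(-3 - 9\right) \left(-878\right) = 7 \left(-12\right) \left(-878\right) = \left(-84\right) \left(-878\right) = 73752$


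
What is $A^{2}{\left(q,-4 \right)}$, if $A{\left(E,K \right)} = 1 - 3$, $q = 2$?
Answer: $4$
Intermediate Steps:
$A{\left(E,K \right)} = -2$ ($A{\left(E,K \right)} = 1 - 3 = -2$)
$A^{2}{\left(q,-4 \right)} = \left(-2\right)^{2} = 4$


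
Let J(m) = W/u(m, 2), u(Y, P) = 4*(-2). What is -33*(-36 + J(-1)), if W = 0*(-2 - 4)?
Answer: 1188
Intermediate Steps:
u(Y, P) = -8
W = 0 (W = 0*(-6) = 0)
J(m) = 0 (J(m) = 0/(-8) = 0*(-1/8) = 0)
-33*(-36 + J(-1)) = -33*(-36 + 0) = -33*(-36) = 1188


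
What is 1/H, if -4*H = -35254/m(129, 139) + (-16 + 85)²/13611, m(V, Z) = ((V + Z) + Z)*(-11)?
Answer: -81248596/167052397 ≈ -0.48637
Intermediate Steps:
m(V, Z) = -22*Z - 11*V (m(V, Z) = (V + 2*Z)*(-11) = -22*Z - 11*V)
H = -167052397/81248596 (H = -(-35254/(-22*139 - 11*129) + (-16 + 85)²/13611)/4 = -(-35254/(-3058 - 1419) + 69²*(1/13611))/4 = -(-35254/(-4477) + 4761*(1/13611))/4 = -(-35254*(-1/4477) + 1587/4537)/4 = -(35254/4477 + 1587/4537)/4 = -¼*167052397/20312149 = -167052397/81248596 ≈ -2.0561)
1/H = 1/(-167052397/81248596) = -81248596/167052397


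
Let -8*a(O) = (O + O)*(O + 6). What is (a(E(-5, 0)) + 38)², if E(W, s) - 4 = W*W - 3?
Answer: 28900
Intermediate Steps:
E(W, s) = 1 + W² (E(W, s) = 4 + (W*W - 3) = 4 + (W² - 3) = 4 + (-3 + W²) = 1 + W²)
a(O) = -O*(6 + O)/4 (a(O) = -(O + O)*(O + 6)/8 = -2*O*(6 + O)/8 = -O*(6 + O)/4)
(a(E(-5, 0)) + 38)² = (-(1 + (-5)²)*(6 + (1 + (-5)²))/4 + 38)² = (-(1 + 25)*(6 + (1 + 25))/4 + 38)² = (-¼*26*(6 + 26) + 38)² = (-¼*26*32 + 38)² = (-208 + 38)² = (-170)² = 28900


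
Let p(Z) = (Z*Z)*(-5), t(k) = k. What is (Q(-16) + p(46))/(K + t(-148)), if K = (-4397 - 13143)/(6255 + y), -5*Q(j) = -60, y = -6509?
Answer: 671068/5013 ≈ 133.87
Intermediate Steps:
Q(j) = 12 (Q(j) = -⅕*(-60) = 12)
p(Z) = -5*Z² (p(Z) = Z²*(-5) = -5*Z²)
K = 8770/127 (K = (-4397 - 13143)/(6255 - 6509) = -17540/(-254) = -17540*(-1/254) = 8770/127 ≈ 69.055)
(Q(-16) + p(46))/(K + t(-148)) = (12 - 5*46²)/(8770/127 - 148) = (12 - 5*2116)/(-10026/127) = (12 - 10580)*(-127/10026) = -10568*(-127/10026) = 671068/5013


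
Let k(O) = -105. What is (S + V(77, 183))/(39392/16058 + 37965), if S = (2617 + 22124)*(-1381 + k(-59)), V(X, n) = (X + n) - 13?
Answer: -295185213491/304840681 ≈ -968.33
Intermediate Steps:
V(X, n) = -13 + X + n
S = -36765126 (S = (2617 + 22124)*(-1381 - 105) = 24741*(-1486) = -36765126)
(S + V(77, 183))/(39392/16058 + 37965) = (-36765126 + (-13 + 77 + 183))/(39392/16058 + 37965) = (-36765126 + 247)/(39392*(1/16058) + 37965) = -36764879/(19696/8029 + 37965) = -36764879/304840681/8029 = -36764879*8029/304840681 = -295185213491/304840681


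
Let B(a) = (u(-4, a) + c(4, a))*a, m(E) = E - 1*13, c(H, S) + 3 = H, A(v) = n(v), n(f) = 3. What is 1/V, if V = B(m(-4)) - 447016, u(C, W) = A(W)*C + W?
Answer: -1/446540 ≈ -2.2394e-6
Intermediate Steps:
A(v) = 3
c(H, S) = -3 + H
m(E) = -13 + E (m(E) = E - 13 = -13 + E)
u(C, W) = W + 3*C (u(C, W) = 3*C + W = W + 3*C)
B(a) = a*(-11 + a) (B(a) = ((a + 3*(-4)) + (-3 + 4))*a = ((a - 12) + 1)*a = ((-12 + a) + 1)*a = (-11 + a)*a = a*(-11 + a))
V = -446540 (V = (-13 - 4)*(-11 + (-13 - 4)) - 447016 = -17*(-11 - 17) - 447016 = -17*(-28) - 447016 = 476 - 447016 = -446540)
1/V = 1/(-446540) = -1/446540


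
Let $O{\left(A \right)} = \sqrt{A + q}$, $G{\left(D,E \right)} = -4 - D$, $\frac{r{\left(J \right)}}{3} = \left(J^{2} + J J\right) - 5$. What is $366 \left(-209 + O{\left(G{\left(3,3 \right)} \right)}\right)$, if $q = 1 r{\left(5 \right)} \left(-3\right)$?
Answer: $-76494 + 732 i \sqrt{103} \approx -76494.0 + 7429.0 i$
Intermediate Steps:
$r{\left(J \right)} = -15 + 6 J^{2}$ ($r{\left(J \right)} = 3 \left(\left(J^{2} + J J\right) - 5\right) = 3 \left(\left(J^{2} + J^{2}\right) - 5\right) = 3 \left(2 J^{2} - 5\right) = 3 \left(-5 + 2 J^{2}\right) = -15 + 6 J^{2}$)
$q = -405$ ($q = 1 \left(-15 + 6 \cdot 5^{2}\right) \left(-3\right) = 1 \left(-15 + 6 \cdot 25\right) \left(-3\right) = 1 \left(-15 + 150\right) \left(-3\right) = 1 \cdot 135 \left(-3\right) = 135 \left(-3\right) = -405$)
$O{\left(A \right)} = \sqrt{-405 + A}$ ($O{\left(A \right)} = \sqrt{A - 405} = \sqrt{-405 + A}$)
$366 \left(-209 + O{\left(G{\left(3,3 \right)} \right)}\right) = 366 \left(-209 + \sqrt{-405 - 7}\right) = 366 \left(-209 + \sqrt{-412}\right) = 366 \left(-209 + 2 i \sqrt{103}\right) = -76494 + 732 i \sqrt{103}$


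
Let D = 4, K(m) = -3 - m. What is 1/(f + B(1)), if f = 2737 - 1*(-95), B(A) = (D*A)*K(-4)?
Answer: 1/2836 ≈ 0.00035261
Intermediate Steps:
B(A) = 4*A (B(A) = (4*A)*(-3 - 1*(-4)) = (4*A)*(-3 + 4) = (4*A)*1 = 4*A)
f = 2832 (f = 2737 + 95 = 2832)
1/(f + B(1)) = 1/(2832 + 4*1) = 1/(2832 + 4) = 1/2836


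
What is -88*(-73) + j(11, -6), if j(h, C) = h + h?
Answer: 6446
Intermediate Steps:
j(h, C) = 2*h
-88*(-73) + j(11, -6) = -88*(-73) + 2*11 = 6424 + 22 = 6446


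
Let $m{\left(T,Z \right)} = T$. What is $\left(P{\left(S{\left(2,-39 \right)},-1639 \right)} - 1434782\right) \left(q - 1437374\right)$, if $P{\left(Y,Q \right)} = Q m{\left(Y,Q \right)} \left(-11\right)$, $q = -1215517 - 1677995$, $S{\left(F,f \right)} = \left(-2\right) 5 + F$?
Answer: $6838529626404$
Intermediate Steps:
$S{\left(F,f \right)} = -10 + F$
$q = -2893512$
$P{\left(Y,Q \right)} = - 11 Q Y$ ($P{\left(Y,Q \right)} = Q Y \left(-11\right) = - 11 Q Y$)
$\left(P{\left(S{\left(2,-39 \right)},-1639 \right)} - 1434782\right) \left(q - 1437374\right) = \left(\left(-11\right) \left(-1639\right) \left(-10 + 2\right) - 1434782\right) \left(-2893512 - 1437374\right) = \left(\left(-11\right) \left(-1639\right) \left(-8\right) - 1434782\right) \left(-4330886\right) = \left(-144232 - 1434782\right) \left(-4330886\right) = \left(-1579014\right) \left(-4330886\right) = 6838529626404$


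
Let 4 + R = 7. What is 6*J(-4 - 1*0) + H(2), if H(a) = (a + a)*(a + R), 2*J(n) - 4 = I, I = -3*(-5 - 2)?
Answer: 95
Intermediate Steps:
R = 3 (R = -4 + 7 = 3)
I = 21 (I = -3*(-7) = 21)
J(n) = 25/2 (J(n) = 2 + (1/2)*21 = 2 + 21/2 = 25/2)
H(a) = 2*a*(3 + a) (H(a) = (a + a)*(a + 3) = (2*a)*(3 + a) = 2*a*(3 + a))
6*J(-4 - 1*0) + H(2) = 6*(25/2) + 2*2*(3 + 2) = 75 + 2*2*5 = 75 + 20 = 95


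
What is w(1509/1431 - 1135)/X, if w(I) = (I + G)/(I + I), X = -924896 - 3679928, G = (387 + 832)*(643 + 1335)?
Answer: 574796461/2490712463008 ≈ 0.00023078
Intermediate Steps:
G = 2411182 (G = 1219*1978 = 2411182)
X = -4604824
w(I) = (2411182 + I)/(2*I) (w(I) = (I + 2411182)/(I + I) = (2411182 + I)/((2*I)) = (2411182 + I)*(1/(2*I)) = (2411182 + I)/(2*I))
w(1509/1431 - 1135)/X = ((2411182 + (1509/1431 - 1135))/(2*(1509/1431 - 1135)))/(-4604824) = ((2411182 + (1509*(1/1431) - 1135))/(2*(1509*(1/1431) - 1135)))*(-1/4604824) = ((2411182 + (503/477 - 1135))/(2*(503/477 - 1135)))*(-1/4604824) = ((2411182 - 540892/477)/(2*(-540892/477)))*(-1/4604824) = ((1/2)*(-477/540892)*(1149592922/477))*(-1/4604824) = -574796461/540892*(-1/4604824) = 574796461/2490712463008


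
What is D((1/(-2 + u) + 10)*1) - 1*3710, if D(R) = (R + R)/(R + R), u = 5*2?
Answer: -3709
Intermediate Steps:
u = 10
D(R) = 1 (D(R) = (2*R)/((2*R)) = (2*R)*(1/(2*R)) = 1)
D((1/(-2 + u) + 10)*1) - 1*3710 = 1 - 1*3710 = 1 - 3710 = -3709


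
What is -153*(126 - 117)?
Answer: -1377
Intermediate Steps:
-153*(126 - 117) = -153*9 = -1377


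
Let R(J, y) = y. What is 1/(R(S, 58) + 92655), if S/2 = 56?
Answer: 1/92713 ≈ 1.0786e-5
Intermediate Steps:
S = 112 (S = 2*56 = 112)
1/(R(S, 58) + 92655) = 1/(58 + 92655) = 1/92713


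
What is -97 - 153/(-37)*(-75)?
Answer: -15064/37 ≈ -407.14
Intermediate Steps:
-97 - 153/(-37)*(-75) = -97 - 153*(-1/37)*(-75) = -97 + (153/37)*(-75) = -97 - 11475/37 = -15064/37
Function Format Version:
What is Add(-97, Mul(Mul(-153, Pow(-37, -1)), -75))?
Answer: Rational(-15064, 37) ≈ -407.14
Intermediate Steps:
Add(-97, Mul(Mul(-153, Pow(-37, -1)), -75)) = Add(-97, Mul(Mul(-153, Rational(-1, 37)), -75)) = Add(-97, Mul(Rational(153, 37), -75)) = Add(-97, Rational(-11475, 37)) = Rational(-15064, 37)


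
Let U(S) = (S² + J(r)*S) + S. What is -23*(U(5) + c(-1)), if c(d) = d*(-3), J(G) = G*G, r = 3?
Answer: -1794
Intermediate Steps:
J(G) = G²
c(d) = -3*d
U(S) = S² + 10*S (U(S) = (S² + 3²*S) + S = (S² + 9*S) + S = S² + 10*S)
-23*(U(5) + c(-1)) = -23*(5*(10 + 5) - 3*(-1)) = -23*(5*15 + 3) = -23*(75 + 3) = -23*78 = -1794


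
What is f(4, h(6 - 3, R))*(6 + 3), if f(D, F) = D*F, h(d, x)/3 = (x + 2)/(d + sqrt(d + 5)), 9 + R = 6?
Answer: -324 + 216*sqrt(2) ≈ -18.530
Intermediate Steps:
R = -3 (R = -9 + 6 = -3)
h(d, x) = 3*(2 + x)/(d + sqrt(5 + d)) (h(d, x) = 3*((x + 2)/(d + sqrt(d + 5))) = 3*((2 + x)/(d + sqrt(5 + d))) = 3*(2 + x)/(d + sqrt(5 + d)))
f(4, h(6 - 3, R))*(6 + 3) = (4*(3*(2 - 3)/((6 - 3) + sqrt(5 + (6 - 3)))))*(6 + 3) = (4*(3*(-1)/(3 + sqrt(5 + 3))))*9 = (4*(3*(-1)/(3 + sqrt(8))))*9 = (4*(3*(-1)/(3 + 2*sqrt(2))))*9 = (4*(-3/(3 + 2*sqrt(2))))*9 = -12/(3 + 2*sqrt(2))*9 = -108/(3 + 2*sqrt(2))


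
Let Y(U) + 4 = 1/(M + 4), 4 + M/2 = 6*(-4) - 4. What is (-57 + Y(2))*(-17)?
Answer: 62237/60 ≈ 1037.3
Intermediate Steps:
M = -64 (M = -8 + 2*(6*(-4) - 4) = -8 + 2*(-24 - 4) = -8 + 2*(-28) = -8 - 56 = -64)
Y(U) = -241/60 (Y(U) = -4 + 1/(-64 + 4) = -4 + 1/(-60) = -4 - 1/60 = -241/60)
(-57 + Y(2))*(-17) = (-57 - 241/60)*(-17) = -3661/60*(-17) = 62237/60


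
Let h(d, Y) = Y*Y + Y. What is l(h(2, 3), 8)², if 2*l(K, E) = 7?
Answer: 49/4 ≈ 12.250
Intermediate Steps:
h(d, Y) = Y + Y² (h(d, Y) = Y² + Y = Y + Y²)
l(K, E) = 7/2 (l(K, E) = (½)*7 = 7/2)
l(h(2, 3), 8)² = (7/2)² = 49/4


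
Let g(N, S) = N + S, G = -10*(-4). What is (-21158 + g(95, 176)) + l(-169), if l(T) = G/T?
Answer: -3529943/169 ≈ -20887.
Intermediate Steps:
G = 40
l(T) = 40/T
(-21158 + g(95, 176)) + l(-169) = (-21158 + (95 + 176)) + 40/(-169) = (-21158 + 271) + 40*(-1/169) = -20887 - 40/169 = -3529943/169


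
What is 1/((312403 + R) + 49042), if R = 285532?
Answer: 1/646977 ≈ 1.5456e-6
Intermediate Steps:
1/((312403 + R) + 49042) = 1/((312403 + 285532) + 49042) = 1/(597935 + 49042) = 1/646977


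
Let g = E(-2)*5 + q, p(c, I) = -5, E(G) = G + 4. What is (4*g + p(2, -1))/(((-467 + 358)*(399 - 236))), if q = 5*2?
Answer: -75/17767 ≈ -0.0042213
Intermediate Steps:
E(G) = 4 + G
q = 10
g = 20 (g = (4 - 2)*5 + 10 = 2*5 + 10 = 10 + 10 = 20)
(4*g + p(2, -1))/(((-467 + 358)*(399 - 236))) = (4*20 - 5)/(((-467 + 358)*(399 - 236))) = (80 - 5)/((-109*163)) = 75/(-17767) = 75*(-1/17767) = -75/17767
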